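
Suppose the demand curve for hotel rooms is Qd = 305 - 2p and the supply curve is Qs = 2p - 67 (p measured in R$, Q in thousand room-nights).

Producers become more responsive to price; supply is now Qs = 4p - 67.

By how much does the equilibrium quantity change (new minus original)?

+62

Solve the original market: 305 - 2p = 2p - 67, hence p = 93 and Q = 119.
With the change applied: demand Qd = 305 - 2p, supply Qs = 4p - 67.
Clearing the new market: 305 - 2p = 4p - 67, so p = 62 and Q = 181.
ΔQ = 181 − 119 = +62.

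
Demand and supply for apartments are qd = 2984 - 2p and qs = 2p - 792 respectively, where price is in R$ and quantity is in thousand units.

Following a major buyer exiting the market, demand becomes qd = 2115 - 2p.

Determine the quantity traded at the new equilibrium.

Original equilibrium: 2984 - 2p = 2p - 792 gives 3776 = 4p, so p = 944 and q = 1096.
After the shift, demand is qd = 2115 - 2p and supply is qs = 2p - 792.
Setting them equal: 2115 - 2p = 2p - 792 → 2907 = 4p, so p = 726.75 and q = 661.5.

661.5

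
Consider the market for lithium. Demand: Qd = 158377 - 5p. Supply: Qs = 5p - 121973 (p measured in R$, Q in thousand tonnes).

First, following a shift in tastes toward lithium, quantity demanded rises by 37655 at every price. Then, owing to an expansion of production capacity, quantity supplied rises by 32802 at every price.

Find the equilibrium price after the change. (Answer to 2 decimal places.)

Before the shock: 158377 - 5p = 5p - 121973 ⇒ 280350 = 10p ⇒ p = 28035, Q = 18202.
The shock moves the curves to Qd = 196032 - 5p and Qs = 5p - 89171.
New equilibrium: 196032 - 5p = 5p - 89171 ⇒ 285203 = 10p ⇒ p = 28520.3, Q = 53430.5.

28520.30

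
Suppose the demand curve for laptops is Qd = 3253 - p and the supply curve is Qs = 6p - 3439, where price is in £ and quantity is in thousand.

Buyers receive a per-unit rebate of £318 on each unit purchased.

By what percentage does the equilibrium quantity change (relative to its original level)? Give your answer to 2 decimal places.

Solve the original market: 3253 - p = 6p - 3439, hence p = 956 and Q = 2297.
Since buyers' out-of-pocket price is the market price minus the rebate, the effective demand curve becomes Qd = 3571 - p.
Clearing the new market: 3571 - p = 6p - 3439, so p = 7010/7 ≈ 1001.4286 and Q = 17987/7 ≈ 2569.5714.
%ΔQ = (2569.5714 − 2297) / 2297 × 100 = +11.87%.

+11.87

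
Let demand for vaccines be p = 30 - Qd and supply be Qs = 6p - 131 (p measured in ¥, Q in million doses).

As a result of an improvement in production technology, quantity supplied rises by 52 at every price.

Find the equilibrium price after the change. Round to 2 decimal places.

15.57

Initially, 30 - p = 6p - 131, so 161 = 7p and p = 23, Q = 7.
The shock moves the curves to Qd = 30 - p and Qs = 6p - 79.
New equilibrium: 30 - p = 6p - 79 ⇒ 109 = 7p ⇒ p = 109/7 ≈ 15.5714, Q = 101/7 ≈ 14.4286.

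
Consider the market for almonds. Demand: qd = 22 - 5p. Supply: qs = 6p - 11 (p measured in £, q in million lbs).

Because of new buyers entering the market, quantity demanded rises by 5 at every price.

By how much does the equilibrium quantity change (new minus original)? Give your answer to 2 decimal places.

+2.73

Original equilibrium: 22 - 5p = 6p - 11 gives 33 = 11p, so p = 3 and q = 7.
With the change applied: demand qd = 27 - 5p, supply qs = 6p - 11.
New equilibrium: 27 - 5p = 6p - 11 ⇒ 38 = 11p ⇒ p = 38/11 ≈ 3.4545, q = 107/11 ≈ 9.7273.
Δq = 9.7273 − 7 = +2.73.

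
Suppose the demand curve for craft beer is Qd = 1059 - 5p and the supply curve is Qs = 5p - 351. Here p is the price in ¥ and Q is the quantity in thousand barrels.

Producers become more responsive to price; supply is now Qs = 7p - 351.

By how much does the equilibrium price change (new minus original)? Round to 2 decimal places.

-23.50

Original equilibrium: 1059 - 5p = 5p - 351 gives 1410 = 10p, so p = 141 and Q = 354.
After the shift, demand is Qd = 1059 - 5p and supply is Qs = 7p - 351.
Equate the new curves: 1059 - 5p = 7p - 351, giving 1410 = 12p, p = 117.5, Q = 471.5.
Δp = 117.5 − 141 = -23.50.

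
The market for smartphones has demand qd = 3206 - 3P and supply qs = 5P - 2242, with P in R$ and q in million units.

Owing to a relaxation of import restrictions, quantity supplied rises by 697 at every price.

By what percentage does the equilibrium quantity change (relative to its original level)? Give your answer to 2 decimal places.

+22.47

Initially, 3206 - 3P = 5P - 2242, so 5448 = 8P and P = 681, q = 1163.
With the change applied: demand qd = 3206 - 3P, supply qs = 5P - 1545.
Clearing the new market: 3206 - 3P = 5P - 1545, so P = 593.875 and q = 1424.375.
%Δq = (1424.375 − 1163) / 1163 × 100 = +22.47%.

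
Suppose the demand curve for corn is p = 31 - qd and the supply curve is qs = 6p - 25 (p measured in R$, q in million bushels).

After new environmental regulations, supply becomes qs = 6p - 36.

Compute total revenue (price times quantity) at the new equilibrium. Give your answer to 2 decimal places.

205.10

Original equilibrium: 31 - p = 6p - 25 gives 56 = 7p, so p = 8 and q = 23.
The shock moves the curves to qd = 31 - p and qs = 6p - 36.
Clearing the new market: 31 - p = 6p - 36, so p = 67/7 ≈ 9.5714 and q = 150/7 ≈ 21.4286.
New expenditure = 9.5714 × 21.4286 = 205.10.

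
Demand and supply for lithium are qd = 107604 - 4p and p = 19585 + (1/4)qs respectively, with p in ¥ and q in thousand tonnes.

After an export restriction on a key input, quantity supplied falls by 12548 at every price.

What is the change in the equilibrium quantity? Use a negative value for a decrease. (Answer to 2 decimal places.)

-6274.00

Before the shock: 107604 - 4p = 4p - 78340 ⇒ 185944 = 8p ⇒ p = 23243, q = 14632.
The shock moves the curves to qd = 107604 - 4p and qs = 4p - 90888.
Equate the new curves: 107604 - 4p = 4p - 90888, giving 198492 = 8p, p = 24811.5, q = 8358.
Δq = 8358 − 14632 = -6274.00.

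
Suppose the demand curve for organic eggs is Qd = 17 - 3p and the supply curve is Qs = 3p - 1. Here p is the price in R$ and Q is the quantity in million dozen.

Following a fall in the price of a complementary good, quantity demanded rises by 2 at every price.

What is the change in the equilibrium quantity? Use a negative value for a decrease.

+1

Original equilibrium: 17 - 3p = 3p - 1 gives 18 = 6p, so p = 3 and Q = 8.
The new curves are Qd = 19 - 3p (demand) and Qs = 3p - 1 (supply).
New equilibrium: 19 - 3p = 3p - 1 ⇒ 20 = 6p ⇒ p = 10/3 ≈ 3.3333, Q = 9.
ΔQ = 9 − 8 = +1.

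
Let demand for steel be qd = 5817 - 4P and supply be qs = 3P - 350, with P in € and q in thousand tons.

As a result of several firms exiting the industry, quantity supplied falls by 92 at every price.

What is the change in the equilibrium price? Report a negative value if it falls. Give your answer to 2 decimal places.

+13.14

Initially, 5817 - 4P = 3P - 350, so 6167 = 7P and P = 881, q = 2293.
The new curves are qd = 5817 - 4P (demand) and qs = 3P - 442 (supply).
Equate the new curves: 5817 - 4P = 3P - 442, giving 6259 = 7P, P = 6259/7 ≈ 894.1429, q = 15683/7 ≈ 2240.4286.
ΔP = 894.1429 − 881 = +13.14.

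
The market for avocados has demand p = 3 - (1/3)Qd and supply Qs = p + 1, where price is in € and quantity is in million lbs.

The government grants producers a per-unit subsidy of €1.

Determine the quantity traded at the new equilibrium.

3.75

Initially, 9 - 3p = p + 1, so 8 = 4p and p = 2, Q = 3.
Since sellers receive the price plus the subsidy, the effective supply curve becomes Qs = p + 2.
Clearing the new market: 9 - 3p = p + 2, so p = 1.75 and Q = 3.75.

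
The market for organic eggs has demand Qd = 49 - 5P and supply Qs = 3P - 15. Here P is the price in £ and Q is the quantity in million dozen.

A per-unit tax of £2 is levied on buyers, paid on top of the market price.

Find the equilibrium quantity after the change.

Original equilibrium: 49 - 5P = 3P - 15 gives 64 = 8P, so P = 8 and Q = 9.
Since buyers pay the price plus the tax, the effective demand curve becomes Qd = 39 - 5P.
New equilibrium: 39 - 5P = 3P - 15 ⇒ 54 = 8P ⇒ P = 6.75, Q = 5.25.

5.25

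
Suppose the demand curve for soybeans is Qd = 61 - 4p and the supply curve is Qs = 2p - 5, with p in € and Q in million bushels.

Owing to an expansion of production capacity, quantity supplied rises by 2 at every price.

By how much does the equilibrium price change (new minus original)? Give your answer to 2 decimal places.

-0.33

Original equilibrium: 61 - 4p = 2p - 5 gives 66 = 6p, so p = 11 and Q = 17.
After the shift, demand is Qd = 61 - 4p and supply is Qs = 2p - 3.
New equilibrium: 61 - 4p = 2p - 3 ⇒ 64 = 6p ⇒ p = 32/3 ≈ 10.6667, Q = 55/3 ≈ 18.3333.
Δp = 10.6667 − 11 = -0.33.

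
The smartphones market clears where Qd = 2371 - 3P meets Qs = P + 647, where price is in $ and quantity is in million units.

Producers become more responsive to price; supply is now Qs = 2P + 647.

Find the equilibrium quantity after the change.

Solve the original market: 2371 - 3P = P + 647, hence P = 431 and Q = 1078.
With the change applied: demand Qd = 2371 - 3P, supply Qs = 2P + 647.
Clearing the new market: 2371 - 3P = 2P + 647, so P = 344.8 and Q = 1336.6.

1336.6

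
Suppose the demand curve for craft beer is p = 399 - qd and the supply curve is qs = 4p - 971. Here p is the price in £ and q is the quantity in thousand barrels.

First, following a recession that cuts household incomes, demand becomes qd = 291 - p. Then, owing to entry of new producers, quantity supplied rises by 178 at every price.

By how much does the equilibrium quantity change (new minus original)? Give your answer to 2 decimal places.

Solve the original market: 399 - p = 4p - 971, hence p = 274 and q = 125.
With the change applied: demand qd = 291 - p, supply qs = 4p - 793.
Equate the new curves: 291 - p = 4p - 793, giving 1084 = 5p, p = 216.8, q = 74.2.
Δq = 74.2 − 125 = -50.80.

-50.80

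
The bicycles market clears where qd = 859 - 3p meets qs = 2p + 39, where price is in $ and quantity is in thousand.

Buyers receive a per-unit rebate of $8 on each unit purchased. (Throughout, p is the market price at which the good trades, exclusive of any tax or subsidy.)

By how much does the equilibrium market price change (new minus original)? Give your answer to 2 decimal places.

Before the shock: 859 - 3p = 2p + 39 ⇒ 820 = 5p ⇒ p = 164, q = 367.
Since buyers' out-of-pocket price is the market price minus the rebate, the effective demand curve becomes qd = 883 - 3p.
Clearing the new market: 883 - 3p = 2p + 39, so p = 168.8 and q = 376.6.
Δp = 168.8 − 164 = +4.80.

+4.80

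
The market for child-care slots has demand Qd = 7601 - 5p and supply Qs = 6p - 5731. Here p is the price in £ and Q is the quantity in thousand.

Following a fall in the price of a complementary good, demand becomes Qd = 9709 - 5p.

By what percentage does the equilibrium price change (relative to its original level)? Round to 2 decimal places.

+15.81

Original equilibrium: 7601 - 5p = 6p - 5731 gives 13332 = 11p, so p = 1212 and Q = 1541.
After the shift, demand is Qd = 9709 - 5p and supply is Qs = 6p - 5731.
Equate the new curves: 9709 - 5p = 6p - 5731, giving 15440 = 11p, p = 15440/11 ≈ 1403.6364, Q = 29599/11 ≈ 2690.8182.
%Δp = (1403.6364 − 1212) / 1212 × 100 = +15.81%.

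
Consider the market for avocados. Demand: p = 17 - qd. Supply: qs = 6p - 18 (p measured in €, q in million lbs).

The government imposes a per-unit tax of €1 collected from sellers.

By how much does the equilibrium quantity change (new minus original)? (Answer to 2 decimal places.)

-0.86

Solve the original market: 17 - p = 6p - 18, hence p = 5 and q = 12.
Since sellers keep the price net of the tax, the effective supply curve becomes qs = 6p - 24.
Equate the new curves: 17 - p = 6p - 24, giving 41 = 7p, p = 41/7 ≈ 5.8571, q = 78/7 ≈ 11.1429.
Δq = 11.1429 − 12 = -0.86.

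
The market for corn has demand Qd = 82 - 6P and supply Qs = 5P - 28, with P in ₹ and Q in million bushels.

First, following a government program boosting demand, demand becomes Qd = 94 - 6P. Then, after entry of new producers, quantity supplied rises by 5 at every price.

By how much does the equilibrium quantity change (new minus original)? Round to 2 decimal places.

Original equilibrium: 82 - 6P = 5P - 28 gives 110 = 11P, so P = 10 and Q = 22.
With the change applied: demand Qd = 94 - 6P, supply Qs = 5P - 23.
Equate the new curves: 94 - 6P = 5P - 23, giving 117 = 11P, P = 117/11 ≈ 10.6364, Q = 332/11 ≈ 30.1818.
ΔQ = 30.1818 − 22 = +8.18.

+8.18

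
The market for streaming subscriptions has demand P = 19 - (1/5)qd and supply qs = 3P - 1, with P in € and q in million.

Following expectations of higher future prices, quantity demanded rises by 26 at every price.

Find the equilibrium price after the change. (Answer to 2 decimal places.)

Before the shock: 95 - 5P = 3P - 1 ⇒ 96 = 8P ⇒ P = 12, q = 35.
The new curves are qd = 121 - 5P (demand) and qs = 3P - 1 (supply).
Equate the new curves: 121 - 5P = 3P - 1, giving 122 = 8P, P = 15.25, q = 44.75.

15.25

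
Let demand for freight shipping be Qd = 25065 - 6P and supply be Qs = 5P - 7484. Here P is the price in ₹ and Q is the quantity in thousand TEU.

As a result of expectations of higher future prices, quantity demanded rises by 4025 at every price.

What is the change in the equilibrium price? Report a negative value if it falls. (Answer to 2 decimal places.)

Before the shock: 25065 - 6P = 5P - 7484 ⇒ 32549 = 11P ⇒ P = 2959, Q = 7311.
The new curves are Qd = 29090 - 6P (demand) and Qs = 5P - 7484 (supply).
Equate the new curves: 29090 - 6P = 5P - 7484, giving 36574 = 11P, P = 36574/11 ≈ 3324.9091, Q = 100546/11 ≈ 9140.5455.
ΔP = 3324.9091 − 2959 = +365.91.

+365.91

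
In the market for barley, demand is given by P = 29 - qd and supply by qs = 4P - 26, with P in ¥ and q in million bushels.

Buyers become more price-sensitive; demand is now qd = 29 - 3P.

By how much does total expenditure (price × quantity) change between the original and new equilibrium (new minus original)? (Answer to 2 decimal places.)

-155.35

Original equilibrium: 29 - P = 4P - 26 gives 55 = 5P, so P = 11 and q = 18.
The new curves are qd = 29 - 3P (demand) and qs = 4P - 26 (supply).
New equilibrium: 29 - 3P = 4P - 26 ⇒ 55 = 7P ⇒ P = 55/7 ≈ 7.8571, q = 38/7 ≈ 5.4286.
Expenditure moves from 11×18 = 198 to 7.8571×5.4286 = 42.6531; change = -155.35.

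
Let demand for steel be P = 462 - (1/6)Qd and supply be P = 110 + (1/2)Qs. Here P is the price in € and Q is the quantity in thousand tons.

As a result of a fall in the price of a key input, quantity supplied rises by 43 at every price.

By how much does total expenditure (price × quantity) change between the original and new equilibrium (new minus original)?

Original equilibrium: 2772 - 6P = 2P - 220 gives 2992 = 8P, so P = 374 and Q = 528.
The new curves are Qd = 2772 - 6P (demand) and Qs = 2P - 177 (supply).
Setting them equal: 2772 - 6P = 2P - 177 → 2949 = 8P, so P = 368.625 and Q = 560.25.
Expenditure moves from 374×528 = 197472 to 368.625×560.25 = 206522.15625; change = +9050.15625.

+9050.15625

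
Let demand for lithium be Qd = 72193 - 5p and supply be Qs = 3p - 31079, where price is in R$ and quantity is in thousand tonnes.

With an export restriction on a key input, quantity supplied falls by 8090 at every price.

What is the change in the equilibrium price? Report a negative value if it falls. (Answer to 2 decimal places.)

Initially, 72193 - 5p = 3p - 31079, so 103272 = 8p and p = 12909, Q = 7648.
The new curves are Qd = 72193 - 5p (demand) and Qs = 3p - 39169 (supply).
New equilibrium: 72193 - 5p = 3p - 39169 ⇒ 111362 = 8p ⇒ p = 13920.25, Q = 2591.75.
Δp = 13920.25 − 12909 = +1011.25.

+1011.25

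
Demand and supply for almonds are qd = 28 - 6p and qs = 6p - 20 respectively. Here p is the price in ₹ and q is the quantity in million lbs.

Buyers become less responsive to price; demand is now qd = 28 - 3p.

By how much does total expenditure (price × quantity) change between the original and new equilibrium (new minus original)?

Initially, 28 - 6p = 6p - 20, so 48 = 12p and p = 4, q = 4.
The shock moves the curves to qd = 28 - 3p and qs = 6p - 20.
Equate the new curves: 28 - 3p = 6p - 20, giving 48 = 9p, p = 16/3 ≈ 5.3333, q = 12.
Expenditure moves from 4×4 = 16 to 5.3333×12 = 64; change = +48.

+48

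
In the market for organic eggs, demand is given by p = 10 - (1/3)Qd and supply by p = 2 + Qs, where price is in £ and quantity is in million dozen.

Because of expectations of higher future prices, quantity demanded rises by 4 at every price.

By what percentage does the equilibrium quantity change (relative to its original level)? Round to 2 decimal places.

+16.67

Initially, 30 - 3p = p - 2, so 32 = 4p and p = 8, Q = 6.
The new curves are Qd = 34 - 3p (demand) and Qs = p - 2 (supply).
Setting them equal: 34 - 3p = p - 2 → 36 = 4p, so p = 9 and Q = 7.
%ΔQ = (7 − 6) / 6 × 100 = +16.67%.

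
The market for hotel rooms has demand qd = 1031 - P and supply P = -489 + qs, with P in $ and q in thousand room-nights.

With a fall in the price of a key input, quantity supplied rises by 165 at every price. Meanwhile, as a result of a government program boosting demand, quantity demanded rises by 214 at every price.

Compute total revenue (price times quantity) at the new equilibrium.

Solve the original market: 1031 - P = P + 489, hence P = 271 and q = 760.
After the shift, demand is qd = 1245 - P and supply is qs = P + 654.
Setting them equal: 1245 - P = P + 654 → 591 = 2P, so P = 295.5 and q = 949.5.
New expenditure = 295.5 × 949.5 = 280577.25.

280577.25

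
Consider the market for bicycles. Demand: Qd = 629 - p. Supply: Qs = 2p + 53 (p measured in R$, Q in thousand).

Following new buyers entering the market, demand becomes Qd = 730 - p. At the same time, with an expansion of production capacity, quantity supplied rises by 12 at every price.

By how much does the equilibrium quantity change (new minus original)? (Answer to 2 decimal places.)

+71.33

Initially, 629 - p = 2p + 53, so 576 = 3p and p = 192, Q = 437.
After the shift, demand is Qd = 730 - p and supply is Qs = 2p + 65.
Clearing the new market: 730 - p = 2p + 65, so p = 665/3 ≈ 221.6667 and Q = 1525/3 ≈ 508.3333.
ΔQ = 508.3333 − 437 = +71.33.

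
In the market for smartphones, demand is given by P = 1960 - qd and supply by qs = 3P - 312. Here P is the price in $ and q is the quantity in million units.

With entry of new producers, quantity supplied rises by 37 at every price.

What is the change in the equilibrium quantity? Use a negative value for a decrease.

Original equilibrium: 1960 - P = 3P - 312 gives 2272 = 4P, so P = 568 and q = 1392.
With the change applied: demand qd = 1960 - P, supply qs = 3P - 275.
Clearing the new market: 1960 - P = 3P - 275, so P = 558.75 and q = 1401.25.
Δq = 1401.25 − 1392 = +9.25.

+9.25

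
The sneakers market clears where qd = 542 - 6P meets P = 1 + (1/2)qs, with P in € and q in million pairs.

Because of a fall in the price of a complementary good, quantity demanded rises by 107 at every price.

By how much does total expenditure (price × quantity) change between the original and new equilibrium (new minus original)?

Solve the original market: 542 - 6P = 2P - 2, hence P = 68 and q = 134.
The new curves are qd = 649 - 6P (demand) and qs = 2P - 2 (supply).
New equilibrium: 649 - 6P = 2P - 2 ⇒ 651 = 8P ⇒ P = 81.375, q = 160.75.
Expenditure moves from 68×134 = 9112 to 81.375×160.75 = 13081.03125; change = +3969.03125.

+3969.03125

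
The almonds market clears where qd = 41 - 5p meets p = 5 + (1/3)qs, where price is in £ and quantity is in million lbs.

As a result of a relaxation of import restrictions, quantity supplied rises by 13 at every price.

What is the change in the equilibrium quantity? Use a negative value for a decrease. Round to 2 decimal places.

Before the shock: 41 - 5p = 3p - 15 ⇒ 56 = 8p ⇒ p = 7, q = 6.
The new curves are qd = 41 - 5p (demand) and qs = 3p - 2 (supply).
Clearing the new market: 41 - 5p = 3p - 2, so p = 5.375 and q = 14.125.
Δq = 14.125 − 6 = +8.13.

+8.13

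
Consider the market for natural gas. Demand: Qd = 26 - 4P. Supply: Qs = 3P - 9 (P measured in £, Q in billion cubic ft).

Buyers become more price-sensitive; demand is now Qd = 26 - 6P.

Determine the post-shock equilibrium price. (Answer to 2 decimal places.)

Solve the original market: 26 - 4P = 3P - 9, hence P = 5 and Q = 6.
The new curves are Qd = 26 - 6P (demand) and Qs = 3P - 9 (supply).
Equate the new curves: 26 - 6P = 3P - 9, giving 35 = 9P, P = 35/9 ≈ 3.8889, Q = 8/3 ≈ 2.6667.

3.89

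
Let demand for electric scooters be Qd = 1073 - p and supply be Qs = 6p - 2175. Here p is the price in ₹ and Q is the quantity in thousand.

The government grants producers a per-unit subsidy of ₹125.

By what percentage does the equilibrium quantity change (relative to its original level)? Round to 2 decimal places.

+17.59

Before the shock: 1073 - p = 6p - 2175 ⇒ 3248 = 7p ⇒ p = 464, Q = 609.
Since sellers receive the price plus the subsidy, the effective supply curve becomes Qs = 6p - 1425.
New equilibrium: 1073 - p = 6p - 1425 ⇒ 2498 = 7p ⇒ p = 2498/7 ≈ 356.8571, Q = 5013/7 ≈ 716.1429.
%ΔQ = (716.1429 − 609) / 609 × 100 = +17.59%.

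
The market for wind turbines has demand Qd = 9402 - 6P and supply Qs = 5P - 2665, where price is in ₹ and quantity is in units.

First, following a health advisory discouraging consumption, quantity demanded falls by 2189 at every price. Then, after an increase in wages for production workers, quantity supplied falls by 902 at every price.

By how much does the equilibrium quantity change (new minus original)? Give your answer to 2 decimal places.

Initially, 9402 - 6P = 5P - 2665, so 12067 = 11P and P = 1097, Q = 2820.
The shock moves the curves to Qd = 7213 - 6P and Qs = 5P - 3567.
Equate the new curves: 7213 - 6P = 5P - 3567, giving 10780 = 11P, P = 980, Q = 1333.
ΔQ = 1333 − 2820 = -1487.00.

-1487.00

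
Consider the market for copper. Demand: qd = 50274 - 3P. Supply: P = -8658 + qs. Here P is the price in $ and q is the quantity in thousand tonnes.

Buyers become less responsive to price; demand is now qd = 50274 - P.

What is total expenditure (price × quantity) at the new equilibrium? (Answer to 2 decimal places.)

613128528.00

Initially, 50274 - 3P = P + 8658, so 41616 = 4P and P = 10404, q = 19062.
The shock moves the curves to qd = 50274 - P and qs = P + 8658.
Clearing the new market: 50274 - P = P + 8658, so P = 20808 and q = 29466.
New expenditure = 20808 × 29466 = 613128528.00.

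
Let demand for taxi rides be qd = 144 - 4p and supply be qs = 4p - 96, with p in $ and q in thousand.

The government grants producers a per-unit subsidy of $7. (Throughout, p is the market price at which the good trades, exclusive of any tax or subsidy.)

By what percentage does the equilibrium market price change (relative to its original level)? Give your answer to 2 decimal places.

Before the shock: 144 - 4p = 4p - 96 ⇒ 240 = 8p ⇒ p = 30, q = 24.
Since sellers receive the price plus the subsidy, the effective supply curve becomes qs = 4p - 68.
New equilibrium: 144 - 4p = 4p - 68 ⇒ 212 = 8p ⇒ p = 26.5, q = 38.
%Δp = (26.5 − 30) / 30 × 100 = -11.67%.

-11.67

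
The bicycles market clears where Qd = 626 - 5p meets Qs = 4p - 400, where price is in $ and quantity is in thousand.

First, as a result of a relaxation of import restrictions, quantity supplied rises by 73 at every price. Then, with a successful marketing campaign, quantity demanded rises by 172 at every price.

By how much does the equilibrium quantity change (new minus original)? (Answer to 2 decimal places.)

+117.00

Solve the original market: 626 - 5p = 4p - 400, hence p = 114 and Q = 56.
The new curves are Qd = 798 - 5p (demand) and Qs = 4p - 327 (supply).
Clearing the new market: 798 - 5p = 4p - 327, so p = 125 and Q = 173.
ΔQ = 173 − 56 = +117.00.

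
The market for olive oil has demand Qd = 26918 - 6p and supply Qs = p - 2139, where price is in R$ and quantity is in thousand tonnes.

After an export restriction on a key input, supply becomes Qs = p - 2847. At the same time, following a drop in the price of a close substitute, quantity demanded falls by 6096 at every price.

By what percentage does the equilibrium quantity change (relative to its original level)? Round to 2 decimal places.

-73.45

Initially, 26918 - 6p = p - 2139, so 29057 = 7p and p = 4151, Q = 2012.
With the change applied: demand Qd = 20822 - 6p, supply Qs = p - 2847.
Equate the new curves: 20822 - 6p = p - 2847, giving 23669 = 7p, p = 23669/7 ≈ 3381.2857, Q = 3740/7 ≈ 534.2857.
%ΔQ = (534.2857 − 2012) / 2012 × 100 = -73.45%.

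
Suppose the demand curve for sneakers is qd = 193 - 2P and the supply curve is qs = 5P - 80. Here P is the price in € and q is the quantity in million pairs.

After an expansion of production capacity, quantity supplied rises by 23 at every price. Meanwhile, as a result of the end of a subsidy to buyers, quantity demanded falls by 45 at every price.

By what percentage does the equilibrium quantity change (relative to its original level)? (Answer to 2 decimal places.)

Solve the original market: 193 - 2P = 5P - 80, hence P = 39 and q = 115.
After the shift, demand is qd = 148 - 2P and supply is qs = 5P - 57.
New equilibrium: 148 - 2P = 5P - 57 ⇒ 205 = 7P ⇒ P = 205/7 ≈ 29.2857, q = 626/7 ≈ 89.4286.
%Δq = (89.4286 − 115) / 115 × 100 = -22.24%.

-22.24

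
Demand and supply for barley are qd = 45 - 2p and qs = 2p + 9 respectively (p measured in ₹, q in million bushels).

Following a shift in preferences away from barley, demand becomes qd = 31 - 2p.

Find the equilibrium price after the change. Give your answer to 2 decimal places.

5.50

Before the shock: 45 - 2p = 2p + 9 ⇒ 36 = 4p ⇒ p = 9, q = 27.
The new curves are qd = 31 - 2p (demand) and qs = 2p + 9 (supply).
Setting them equal: 31 - 2p = 2p + 9 → 22 = 4p, so p = 5.5 and q = 20.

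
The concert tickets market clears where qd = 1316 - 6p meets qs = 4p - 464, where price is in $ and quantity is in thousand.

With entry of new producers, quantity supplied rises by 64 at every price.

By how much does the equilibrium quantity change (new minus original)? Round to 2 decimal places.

Initially, 1316 - 6p = 4p - 464, so 1780 = 10p and p = 178, q = 248.
The shock moves the curves to qd = 1316 - 6p and qs = 4p - 400.
New equilibrium: 1316 - 6p = 4p - 400 ⇒ 1716 = 10p ⇒ p = 171.6, q = 286.4.
Δq = 286.4 − 248 = +38.40.

+38.40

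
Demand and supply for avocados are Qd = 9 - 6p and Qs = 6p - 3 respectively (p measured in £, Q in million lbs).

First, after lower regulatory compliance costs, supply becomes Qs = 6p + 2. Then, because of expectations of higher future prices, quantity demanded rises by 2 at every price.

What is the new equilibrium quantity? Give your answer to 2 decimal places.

6.50

Before the shock: 9 - 6p = 6p - 3 ⇒ 12 = 12p ⇒ p = 1, Q = 3.
With the change applied: demand Qd = 11 - 6p, supply Qs = 6p + 2.
Setting them equal: 11 - 6p = 6p + 2 → 9 = 12p, so p = 0.75 and Q = 6.5.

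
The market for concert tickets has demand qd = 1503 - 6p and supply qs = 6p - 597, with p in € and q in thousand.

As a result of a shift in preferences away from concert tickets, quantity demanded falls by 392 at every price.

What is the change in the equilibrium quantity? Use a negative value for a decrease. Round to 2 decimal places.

-196.00

Solve the original market: 1503 - 6p = 6p - 597, hence p = 175 and q = 453.
After the shift, demand is qd = 1111 - 6p and supply is qs = 6p - 597.
New equilibrium: 1111 - 6p = 6p - 597 ⇒ 1708 = 12p ⇒ p = 427/3 ≈ 142.3333, q = 257.
Δq = 257 − 453 = -196.00.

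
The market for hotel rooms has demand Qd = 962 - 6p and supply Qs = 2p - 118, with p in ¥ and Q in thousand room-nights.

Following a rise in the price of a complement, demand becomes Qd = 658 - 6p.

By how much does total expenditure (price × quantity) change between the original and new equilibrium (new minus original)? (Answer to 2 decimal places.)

-13148.00

Before the shock: 962 - 6p = 2p - 118 ⇒ 1080 = 8p ⇒ p = 135, Q = 152.
After the shift, demand is Qd = 658 - 6p and supply is Qs = 2p - 118.
New equilibrium: 658 - 6p = 2p - 118 ⇒ 776 = 8p ⇒ p = 97, Q = 76.
Expenditure moves from 135×152 = 20520 to 97×76 = 7372; change = -13148.00.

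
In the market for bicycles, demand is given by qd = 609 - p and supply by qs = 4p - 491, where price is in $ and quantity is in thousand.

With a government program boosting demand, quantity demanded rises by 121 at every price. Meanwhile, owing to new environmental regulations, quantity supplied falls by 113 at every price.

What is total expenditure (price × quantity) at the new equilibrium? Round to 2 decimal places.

Before the shock: 609 - p = 4p - 491 ⇒ 1100 = 5p ⇒ p = 220, q = 389.
The shock moves the curves to qd = 730 - p and qs = 4p - 604.
New equilibrium: 730 - p = 4p - 604 ⇒ 1334 = 5p ⇒ p = 266.8, q = 463.2.
New expenditure = 266.8 × 463.2 = 123581.76.

123581.76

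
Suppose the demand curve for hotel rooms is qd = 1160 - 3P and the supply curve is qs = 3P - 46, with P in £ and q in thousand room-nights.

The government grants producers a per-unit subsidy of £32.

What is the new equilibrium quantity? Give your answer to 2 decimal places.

Original equilibrium: 1160 - 3P = 3P - 46 gives 1206 = 6P, so P = 201 and q = 557.
Since sellers receive the price plus the subsidy, the effective supply curve becomes qs = 3P + 50.
New equilibrium: 1160 - 3P = 3P + 50 ⇒ 1110 = 6P ⇒ P = 185, q = 605.

605.00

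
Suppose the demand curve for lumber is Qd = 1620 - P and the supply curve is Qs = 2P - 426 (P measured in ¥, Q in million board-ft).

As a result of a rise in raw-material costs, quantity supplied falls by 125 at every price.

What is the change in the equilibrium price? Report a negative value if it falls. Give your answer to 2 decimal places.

Initially, 1620 - P = 2P - 426, so 2046 = 3P and P = 682, Q = 938.
The new curves are Qd = 1620 - P (demand) and Qs = 2P - 551 (supply).
Clearing the new market: 1620 - P = 2P - 551, so P = 2171/3 ≈ 723.6667 and Q = 2689/3 ≈ 896.3333.
ΔP = 723.6667 − 682 = +41.67.

+41.67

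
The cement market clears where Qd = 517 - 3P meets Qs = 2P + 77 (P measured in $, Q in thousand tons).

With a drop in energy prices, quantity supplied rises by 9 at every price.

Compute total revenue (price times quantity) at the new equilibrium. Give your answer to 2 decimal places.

22274.08

Original equilibrium: 517 - 3P = 2P + 77 gives 440 = 5P, so P = 88 and Q = 253.
With the change applied: demand Qd = 517 - 3P, supply Qs = 2P + 86.
Equate the new curves: 517 - 3P = 2P + 86, giving 431 = 5P, P = 86.2, Q = 258.4.
New expenditure = 86.2 × 258.4 = 22274.08.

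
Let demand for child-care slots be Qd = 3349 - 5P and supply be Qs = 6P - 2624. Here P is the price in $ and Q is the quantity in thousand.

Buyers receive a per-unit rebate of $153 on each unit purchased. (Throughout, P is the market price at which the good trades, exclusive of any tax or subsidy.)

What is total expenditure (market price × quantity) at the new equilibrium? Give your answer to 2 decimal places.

643952.33

Original equilibrium: 3349 - 5P = 6P - 2624 gives 5973 = 11P, so P = 543 and Q = 634.
Since buyers' out-of-pocket price is the market price minus the rebate, the effective demand curve becomes Qd = 4114 - 5P.
Equate the new curves: 4114 - 5P = 6P - 2624, giving 6738 = 11P, P = 6738/11 ≈ 612.5455, Q = 11564/11 ≈ 1051.2727.
New expenditure = 612.5455 × 1051.2727 = 643952.33.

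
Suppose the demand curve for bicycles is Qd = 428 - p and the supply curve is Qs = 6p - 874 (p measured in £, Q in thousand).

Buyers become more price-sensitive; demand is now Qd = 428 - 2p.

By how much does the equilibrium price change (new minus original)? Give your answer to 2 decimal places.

Before the shock: 428 - p = 6p - 874 ⇒ 1302 = 7p ⇒ p = 186, Q = 242.
With the change applied: demand Qd = 428 - 2p, supply Qs = 6p - 874.
New equilibrium: 428 - 2p = 6p - 874 ⇒ 1302 = 8p ⇒ p = 162.75, Q = 102.5.
Δp = 162.75 − 186 = -23.25.

-23.25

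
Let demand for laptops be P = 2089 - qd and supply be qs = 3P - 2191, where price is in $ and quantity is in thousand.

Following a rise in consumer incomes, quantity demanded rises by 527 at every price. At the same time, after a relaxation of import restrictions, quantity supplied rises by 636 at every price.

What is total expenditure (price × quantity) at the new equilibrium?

Initially, 2089 - P = 3P - 2191, so 4280 = 4P and P = 1070, q = 1019.
The shock moves the curves to qd = 2616 - P and qs = 3P - 1555.
Equate the new curves: 2616 - P = 3P - 1555, giving 4171 = 4P, P = 1042.75, q = 1573.25.
New expenditure = 1042.75 × 1573.25 = 1640506.4375.

1640506.4375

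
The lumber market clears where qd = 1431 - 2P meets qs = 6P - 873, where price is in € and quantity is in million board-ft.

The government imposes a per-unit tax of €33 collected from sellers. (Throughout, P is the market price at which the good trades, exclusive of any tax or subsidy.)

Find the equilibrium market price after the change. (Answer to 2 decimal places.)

Original equilibrium: 1431 - 2P = 6P - 873 gives 2304 = 8P, so P = 288 and q = 855.
Since sellers keep the price net of the tax, the effective supply curve becomes qs = 6P - 1071.
New equilibrium: 1431 - 2P = 6P - 1071 ⇒ 2502 = 8P ⇒ P = 312.75, q = 805.5.

312.75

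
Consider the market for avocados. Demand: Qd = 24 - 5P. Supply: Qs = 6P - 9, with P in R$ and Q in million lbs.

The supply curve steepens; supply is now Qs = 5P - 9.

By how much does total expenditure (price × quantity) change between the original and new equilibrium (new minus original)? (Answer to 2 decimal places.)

-2.25

Original equilibrium: 24 - 5P = 6P - 9 gives 33 = 11P, so P = 3 and Q = 9.
With the change applied: demand Qd = 24 - 5P, supply Qs = 5P - 9.
Equate the new curves: 24 - 5P = 5P - 9, giving 33 = 10P, P = 3.3, Q = 7.5.
Expenditure moves from 3×9 = 27 to 3.3×7.5 = 24.75; change = -2.25.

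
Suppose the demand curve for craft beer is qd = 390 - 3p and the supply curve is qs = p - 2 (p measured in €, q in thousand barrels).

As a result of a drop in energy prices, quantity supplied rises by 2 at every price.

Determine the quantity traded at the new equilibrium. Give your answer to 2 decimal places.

Initially, 390 - 3p = p - 2, so 392 = 4p and p = 98, q = 96.
After the shift, demand is qd = 390 - 3p and supply is qs = p.
New equilibrium: 390 - 3p = p ⇒ 390 = 4p ⇒ p = 97.5, q = 97.5.

97.50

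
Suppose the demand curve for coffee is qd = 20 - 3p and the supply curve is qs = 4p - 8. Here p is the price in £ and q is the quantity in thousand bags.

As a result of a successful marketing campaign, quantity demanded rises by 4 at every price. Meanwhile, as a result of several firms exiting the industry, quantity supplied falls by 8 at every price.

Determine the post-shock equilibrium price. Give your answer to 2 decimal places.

Solve the original market: 20 - 3p = 4p - 8, hence p = 4 and q = 8.
The new curves are qd = 24 - 3p (demand) and qs = 4p - 16 (supply).
Clearing the new market: 24 - 3p = 4p - 16, so p = 40/7 ≈ 5.7143 and q = 48/7 ≈ 6.8571.

5.71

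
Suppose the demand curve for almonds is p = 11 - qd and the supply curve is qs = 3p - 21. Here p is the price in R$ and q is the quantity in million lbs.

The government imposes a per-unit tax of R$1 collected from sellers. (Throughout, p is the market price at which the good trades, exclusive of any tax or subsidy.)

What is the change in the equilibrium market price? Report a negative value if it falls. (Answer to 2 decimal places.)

Initially, 11 - p = 3p - 21, so 32 = 4p and p = 8, q = 3.
Since sellers keep the price net of the tax, the effective supply curve becomes qs = 3p - 24.
Equate the new curves: 11 - p = 3p - 24, giving 35 = 4p, p = 8.75, q = 2.25.
Δp = 8.75 − 8 = +0.75.

+0.75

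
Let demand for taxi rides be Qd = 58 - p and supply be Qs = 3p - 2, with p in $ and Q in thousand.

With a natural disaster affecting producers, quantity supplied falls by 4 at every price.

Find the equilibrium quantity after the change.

42

Before the shock: 58 - p = 3p - 2 ⇒ 60 = 4p ⇒ p = 15, Q = 43.
With the change applied: demand Qd = 58 - p, supply Qs = 3p - 6.
Clearing the new market: 58 - p = 3p - 6, so p = 16 and Q = 42.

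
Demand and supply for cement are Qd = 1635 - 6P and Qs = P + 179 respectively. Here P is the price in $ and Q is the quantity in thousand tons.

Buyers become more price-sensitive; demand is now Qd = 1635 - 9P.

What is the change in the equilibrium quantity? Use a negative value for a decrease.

Initially, 1635 - 6P = P + 179, so 1456 = 7P and P = 208, Q = 387.
The new curves are Qd = 1635 - 9P (demand) and Qs = P + 179 (supply).
Setting them equal: 1635 - 9P = P + 179 → 1456 = 10P, so P = 145.6 and Q = 324.6.
ΔQ = 324.6 − 387 = -62.4.

-62.4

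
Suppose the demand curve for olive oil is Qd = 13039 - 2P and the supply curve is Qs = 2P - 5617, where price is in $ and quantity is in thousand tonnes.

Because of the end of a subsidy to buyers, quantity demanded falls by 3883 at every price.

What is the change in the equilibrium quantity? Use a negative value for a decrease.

-1941.5

Solve the original market: 13039 - 2P = 2P - 5617, hence P = 4664 and Q = 3711.
The shock moves the curves to Qd = 9156 - 2P and Qs = 2P - 5617.
Setting them equal: 9156 - 2P = 2P - 5617 → 14773 = 4P, so P = 3693.25 and Q = 1769.5.
ΔQ = 1769.5 − 3711 = -1941.5.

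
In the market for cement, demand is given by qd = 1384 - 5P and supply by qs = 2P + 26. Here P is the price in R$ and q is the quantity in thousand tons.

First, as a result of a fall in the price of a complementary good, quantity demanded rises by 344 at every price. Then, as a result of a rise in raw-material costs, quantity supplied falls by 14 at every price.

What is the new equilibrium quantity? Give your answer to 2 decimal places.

Original equilibrium: 1384 - 5P = 2P + 26 gives 1358 = 7P, so P = 194 and q = 414.
The new curves are qd = 1728 - 5P (demand) and qs = 2P + 12 (supply).
Setting them equal: 1728 - 5P = 2P + 12 → 1716 = 7P, so P = 1716/7 ≈ 245.1429 and q = 3516/7 ≈ 502.2857.

502.29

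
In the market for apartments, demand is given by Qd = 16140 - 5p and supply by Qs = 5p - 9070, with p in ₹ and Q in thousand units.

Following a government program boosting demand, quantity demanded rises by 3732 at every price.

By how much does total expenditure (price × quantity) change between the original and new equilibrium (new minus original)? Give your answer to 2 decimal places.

Solve the original market: 16140 - 5p = 5p - 9070, hence p = 2521 and Q = 3535.
The new curves are Qd = 19872 - 5p (demand) and Qs = 5p - 9070 (supply).
Equate the new curves: 19872 - 5p = 5p - 9070, giving 28942 = 10p, p = 2894.2, Q = 5401.
Expenditure moves from 2521×3535 = 8911735 to 2894.2×5401 = 15631574.2; change = +6719839.20.

+6719839.20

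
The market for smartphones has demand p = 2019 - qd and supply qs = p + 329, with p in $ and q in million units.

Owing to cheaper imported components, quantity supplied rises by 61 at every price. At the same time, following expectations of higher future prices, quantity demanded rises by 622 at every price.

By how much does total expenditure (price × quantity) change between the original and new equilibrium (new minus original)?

Initially, 2019 - p = p + 329, so 1690 = 2p and p = 845, q = 1174.
After the shift, demand is qd = 2641 - p and supply is qs = p + 390.
Clearing the new market: 2641 - p = p + 390, so p = 1125.5 and q = 1515.5.
Expenditure moves from 845×1174 = 992030 to 1125.5×1515.5 = 1705695.25; change = +713665.25.

+713665.25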